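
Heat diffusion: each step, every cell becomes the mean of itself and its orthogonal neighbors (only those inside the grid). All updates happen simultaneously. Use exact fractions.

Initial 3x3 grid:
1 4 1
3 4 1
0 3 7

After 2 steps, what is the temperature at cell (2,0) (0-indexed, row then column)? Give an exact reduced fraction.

Answer: 5/2

Derivation:
Step 1: cell (2,0) = 2
Step 2: cell (2,0) = 5/2
Full grid after step 2:
  43/18 61/24 31/12
  29/12 57/20 143/48
  5/2 73/24 125/36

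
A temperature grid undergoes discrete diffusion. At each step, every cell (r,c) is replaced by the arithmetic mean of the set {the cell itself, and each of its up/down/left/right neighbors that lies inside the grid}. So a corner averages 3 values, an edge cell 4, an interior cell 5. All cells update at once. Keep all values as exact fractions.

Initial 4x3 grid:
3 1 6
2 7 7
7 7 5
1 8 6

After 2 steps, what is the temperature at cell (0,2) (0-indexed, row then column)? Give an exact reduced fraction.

Answer: 91/18

Derivation:
Step 1: cell (0,2) = 14/3
Step 2: cell (0,2) = 91/18
Full grid after step 2:
  11/3 943/240 91/18
  79/20 537/100 659/120
  317/60 138/25 769/120
  181/36 719/120 217/36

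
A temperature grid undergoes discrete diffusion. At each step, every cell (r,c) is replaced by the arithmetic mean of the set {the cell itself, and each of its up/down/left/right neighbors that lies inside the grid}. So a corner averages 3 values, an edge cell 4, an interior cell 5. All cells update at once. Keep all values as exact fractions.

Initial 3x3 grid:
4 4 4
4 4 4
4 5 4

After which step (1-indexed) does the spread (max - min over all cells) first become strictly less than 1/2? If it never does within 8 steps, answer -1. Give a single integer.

Step 1: max=13/3, min=4, spread=1/3
  -> spread < 1/2 first at step 1
Step 2: max=1027/240, min=4, spread=67/240
Step 3: max=9077/2160, min=807/200, spread=1807/10800
Step 4: max=3613963/864000, min=21961/5400, spread=33401/288000
Step 5: max=32333933/7776000, min=2203391/540000, spread=3025513/38880000
Step 6: max=12906526867/3110400000, min=117955949/28800000, spread=53531/995328
Step 7: max=772528925849/186624000000, min=31895116051/7776000000, spread=450953/11943936
Step 8: max=46298663560603/11197440000000, min=3833488610519/933120000000, spread=3799043/143327232

Answer: 1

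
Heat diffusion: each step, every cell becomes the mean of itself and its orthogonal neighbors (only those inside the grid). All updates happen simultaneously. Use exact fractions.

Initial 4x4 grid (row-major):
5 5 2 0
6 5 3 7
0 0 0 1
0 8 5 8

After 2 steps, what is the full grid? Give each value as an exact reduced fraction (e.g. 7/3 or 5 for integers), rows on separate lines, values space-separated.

After step 1:
  16/3 17/4 5/2 3
  4 19/5 17/5 11/4
  3/2 13/5 9/5 4
  8/3 13/4 21/4 14/3
After step 2:
  163/36 953/240 263/80 11/4
  439/120 361/100 57/20 263/80
  323/120 259/100 341/100 793/240
  89/36 413/120 449/120 167/36

Answer: 163/36 953/240 263/80 11/4
439/120 361/100 57/20 263/80
323/120 259/100 341/100 793/240
89/36 413/120 449/120 167/36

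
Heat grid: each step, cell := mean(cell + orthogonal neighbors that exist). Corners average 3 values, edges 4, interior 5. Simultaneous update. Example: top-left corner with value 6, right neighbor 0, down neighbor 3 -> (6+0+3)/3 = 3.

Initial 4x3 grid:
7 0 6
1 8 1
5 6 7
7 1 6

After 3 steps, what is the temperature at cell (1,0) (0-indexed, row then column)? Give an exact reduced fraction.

Step 1: cell (1,0) = 21/4
Step 2: cell (1,0) = 119/30
Step 3: cell (1,0) = 4097/900
Full grid after step 3:
  8437/2160 6813/1600 8447/2160
  4097/900 8371/2000 4147/900
  8219/1800 4903/1000 8419/1800
  1303/270 5731/1200 5357/1080

Answer: 4097/900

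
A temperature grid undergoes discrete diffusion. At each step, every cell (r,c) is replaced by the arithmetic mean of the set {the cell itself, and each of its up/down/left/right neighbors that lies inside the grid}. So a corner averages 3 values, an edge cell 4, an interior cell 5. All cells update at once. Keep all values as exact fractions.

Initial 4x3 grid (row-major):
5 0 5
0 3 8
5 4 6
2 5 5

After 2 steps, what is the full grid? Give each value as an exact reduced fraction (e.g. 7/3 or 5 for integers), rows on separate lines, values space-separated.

After step 1:
  5/3 13/4 13/3
  13/4 3 11/2
  11/4 23/5 23/4
  4 4 16/3
After step 2:
  49/18 49/16 157/36
  8/3 98/25 223/48
  73/20 201/50 1271/240
  43/12 269/60 181/36

Answer: 49/18 49/16 157/36
8/3 98/25 223/48
73/20 201/50 1271/240
43/12 269/60 181/36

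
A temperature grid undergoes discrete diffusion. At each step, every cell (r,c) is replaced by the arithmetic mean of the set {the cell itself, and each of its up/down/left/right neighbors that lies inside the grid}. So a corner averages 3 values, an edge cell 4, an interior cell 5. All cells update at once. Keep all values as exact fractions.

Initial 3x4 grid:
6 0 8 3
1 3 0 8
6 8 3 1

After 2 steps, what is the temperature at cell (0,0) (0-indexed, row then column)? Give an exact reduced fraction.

Answer: 127/36

Derivation:
Step 1: cell (0,0) = 7/3
Step 2: cell (0,0) = 127/36
Full grid after step 2:
  127/36 44/15 133/30 145/36
  103/30 401/100 311/100 133/30
  14/3 77/20 41/10 10/3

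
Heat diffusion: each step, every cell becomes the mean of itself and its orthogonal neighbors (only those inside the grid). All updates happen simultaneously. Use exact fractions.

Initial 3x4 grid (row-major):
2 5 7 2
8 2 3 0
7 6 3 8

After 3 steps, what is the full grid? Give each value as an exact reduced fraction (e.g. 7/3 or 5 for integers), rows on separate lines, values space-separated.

Answer: 869/180 10121/2400 3127/800 247/72
7839/1600 4699/1000 5731/1500 53141/14400
3871/720 2849/600 15659/3600 1619/432

Derivation:
After step 1:
  5 4 17/4 3
  19/4 24/5 3 13/4
  7 9/2 5 11/3
After step 2:
  55/12 361/80 57/16 7/2
  431/80 421/100 203/50 155/48
  65/12 213/40 97/24 143/36
After step 3:
  869/180 10121/2400 3127/800 247/72
  7839/1600 4699/1000 5731/1500 53141/14400
  3871/720 2849/600 15659/3600 1619/432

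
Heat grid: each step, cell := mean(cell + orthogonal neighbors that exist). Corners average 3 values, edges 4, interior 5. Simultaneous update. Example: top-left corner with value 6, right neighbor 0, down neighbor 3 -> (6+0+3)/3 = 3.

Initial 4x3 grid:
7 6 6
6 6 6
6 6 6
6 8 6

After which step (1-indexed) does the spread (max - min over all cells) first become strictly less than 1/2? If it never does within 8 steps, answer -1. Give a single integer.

Step 1: max=20/3, min=6, spread=2/3
Step 2: max=787/120, min=6, spread=67/120
Step 3: max=13879/2160, min=875/144, spread=377/1080
  -> spread < 1/2 first at step 3
Step 4: max=2755291/432000, min=9803/1600, spread=108481/432000
Step 5: max=24674231/3888000, min=15902759/2592000, spread=328037/1555200
Step 6: max=9828594331/1555200000, min=958040021/155520000, spread=248194121/1555200000
Step 7: max=88279917821/13996800000, min=19195882013/3110400000, spread=151875901/1119744000
Step 8: max=5284949895439/839808000000, min=3462976390501/559872000000, spread=289552991/2687385600

Answer: 3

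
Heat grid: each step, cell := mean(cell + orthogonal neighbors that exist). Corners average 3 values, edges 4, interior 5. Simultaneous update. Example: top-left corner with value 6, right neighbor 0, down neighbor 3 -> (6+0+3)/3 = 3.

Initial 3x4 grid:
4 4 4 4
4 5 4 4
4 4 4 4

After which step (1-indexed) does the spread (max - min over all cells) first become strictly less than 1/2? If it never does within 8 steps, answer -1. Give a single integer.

Answer: 1

Derivation:
Step 1: max=17/4, min=4, spread=1/4
  -> spread < 1/2 first at step 1
Step 2: max=423/100, min=4, spread=23/100
Step 3: max=20011/4800, min=1613/400, spread=131/960
Step 4: max=179351/43200, min=29191/7200, spread=841/8640
Step 5: max=71662051/17280000, min=5853373/1440000, spread=56863/691200
Step 6: max=643614341/155520000, min=52829543/12960000, spread=386393/6220800
Step 7: max=257225723131/62208000000, min=21156358813/5184000000, spread=26795339/497664000
Step 8: max=15413735714129/3732480000000, min=1271246149667/311040000000, spread=254051069/5971968000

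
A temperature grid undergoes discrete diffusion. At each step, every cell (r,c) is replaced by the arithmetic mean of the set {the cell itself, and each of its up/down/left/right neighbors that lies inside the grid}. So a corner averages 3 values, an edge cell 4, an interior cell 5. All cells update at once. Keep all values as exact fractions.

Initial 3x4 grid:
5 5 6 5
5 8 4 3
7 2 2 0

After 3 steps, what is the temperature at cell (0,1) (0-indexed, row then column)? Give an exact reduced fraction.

Answer: 6389/1200

Derivation:
Step 1: cell (0,1) = 6
Step 2: cell (0,1) = 26/5
Step 3: cell (0,1) = 6389/1200
Full grid after step 3:
  3871/720 6389/1200 4133/900 2299/540
  77153/14400 3539/750 25157/6000 12427/3600
  1301/270 32059/7200 24139/7200 6451/2160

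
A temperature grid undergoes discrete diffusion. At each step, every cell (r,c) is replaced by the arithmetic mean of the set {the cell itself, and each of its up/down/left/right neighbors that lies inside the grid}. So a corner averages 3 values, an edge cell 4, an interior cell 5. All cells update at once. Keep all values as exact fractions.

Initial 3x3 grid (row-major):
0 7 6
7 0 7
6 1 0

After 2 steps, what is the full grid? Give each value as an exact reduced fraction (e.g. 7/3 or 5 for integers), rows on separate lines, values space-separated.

Answer: 67/18 1139/240 79/18
1019/240 159/50 1019/240
29/9 809/240 23/9

Derivation:
After step 1:
  14/3 13/4 20/3
  13/4 22/5 13/4
  14/3 7/4 8/3
After step 2:
  67/18 1139/240 79/18
  1019/240 159/50 1019/240
  29/9 809/240 23/9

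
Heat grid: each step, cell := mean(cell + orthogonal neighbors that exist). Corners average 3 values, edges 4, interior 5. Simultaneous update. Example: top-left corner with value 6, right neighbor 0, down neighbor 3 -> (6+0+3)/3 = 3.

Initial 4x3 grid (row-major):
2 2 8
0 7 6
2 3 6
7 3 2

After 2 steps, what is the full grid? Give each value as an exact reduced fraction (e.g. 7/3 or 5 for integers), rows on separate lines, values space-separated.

Answer: 53/18 901/240 101/18
641/240 441/100 299/60
279/80 94/25 283/60
43/12 937/240 35/9

Derivation:
After step 1:
  4/3 19/4 16/3
  11/4 18/5 27/4
  3 21/5 17/4
  4 15/4 11/3
After step 2:
  53/18 901/240 101/18
  641/240 441/100 299/60
  279/80 94/25 283/60
  43/12 937/240 35/9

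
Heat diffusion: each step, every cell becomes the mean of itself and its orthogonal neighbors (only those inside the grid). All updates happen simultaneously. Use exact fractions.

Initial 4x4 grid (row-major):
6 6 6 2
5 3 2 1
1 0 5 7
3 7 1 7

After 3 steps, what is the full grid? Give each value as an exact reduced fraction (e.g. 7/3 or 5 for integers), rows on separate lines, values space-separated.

Answer: 9457/2160 30763/7200 3019/800 2603/720
1753/450 21847/6000 1481/400 1069/300
1429/450 20917/6000 7223/2000 413/100
7027/2160 24049/7200 9907/2400 69/16

Derivation:
After step 1:
  17/3 21/4 4 3
  15/4 16/5 17/5 3
  9/4 16/5 3 5
  11/3 11/4 5 5
After step 2:
  44/9 1087/240 313/80 10/3
  223/60 94/25 83/25 18/5
  193/60 72/25 98/25 4
  26/9 877/240 63/16 5
After step 3:
  9457/2160 30763/7200 3019/800 2603/720
  1753/450 21847/6000 1481/400 1069/300
  1429/450 20917/6000 7223/2000 413/100
  7027/2160 24049/7200 9907/2400 69/16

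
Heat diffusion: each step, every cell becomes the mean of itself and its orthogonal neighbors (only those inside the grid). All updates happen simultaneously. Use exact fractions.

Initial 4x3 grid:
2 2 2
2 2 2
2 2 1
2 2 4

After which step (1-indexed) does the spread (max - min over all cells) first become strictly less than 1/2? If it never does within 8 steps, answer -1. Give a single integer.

Step 1: max=5/2, min=7/4, spread=3/4
Step 2: max=85/36, min=191/100, spread=203/450
  -> spread < 1/2 first at step 2
Step 3: max=15833/7200, min=587/300, spread=349/1440
Step 4: max=140603/64800, min=10609/5400, spread=2659/12960
Step 5: max=8260117/3888000, min=266839/135000, spread=2875769/19440000
Step 6: max=492634583/233280000, min=715771/360000, spread=1152599/9331200
Step 7: max=29316349597/13996800000, min=1940321393/972000000, spread=6878607689/69984000000
Step 8: max=1751713429223/839808000000, min=45658457/22781250, spread=548480563/6718464000

Answer: 2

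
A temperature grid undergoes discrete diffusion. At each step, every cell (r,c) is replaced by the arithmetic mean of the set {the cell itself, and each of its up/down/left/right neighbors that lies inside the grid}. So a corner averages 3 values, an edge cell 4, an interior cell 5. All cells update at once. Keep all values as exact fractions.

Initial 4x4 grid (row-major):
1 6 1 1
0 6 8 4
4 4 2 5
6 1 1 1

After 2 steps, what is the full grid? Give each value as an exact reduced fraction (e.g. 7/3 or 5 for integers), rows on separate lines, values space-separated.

Answer: 103/36 439/120 137/40 7/2
803/240 373/100 43/10 137/40
799/240 187/50 317/100 83/24
61/18 679/240 127/48 79/36

Derivation:
After step 1:
  7/3 7/2 4 2
  11/4 24/5 21/5 9/2
  7/2 17/5 4 3
  11/3 3 5/4 7/3
After step 2:
  103/36 439/120 137/40 7/2
  803/240 373/100 43/10 137/40
  799/240 187/50 317/100 83/24
  61/18 679/240 127/48 79/36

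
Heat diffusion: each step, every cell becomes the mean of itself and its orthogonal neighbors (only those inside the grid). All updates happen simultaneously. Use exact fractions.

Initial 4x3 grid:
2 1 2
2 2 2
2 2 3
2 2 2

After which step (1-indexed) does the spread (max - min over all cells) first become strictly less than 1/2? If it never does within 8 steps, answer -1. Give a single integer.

Step 1: max=7/3, min=5/3, spread=2/3
Step 2: max=271/120, min=413/240, spread=43/80
Step 3: max=2371/1080, min=3883/2160, spread=859/2160
  -> spread < 1/2 first at step 3
Step 4: max=13853/6480, min=48229/25920, spread=7183/25920
Step 5: max=412331/194400, min=2920271/1555200, spread=378377/1555200
Step 6: max=1525771/729000, min=177924133/93312000, spread=3474911/18662400
Step 7: max=727071817/349920000, min=10761138767/5598720000, spread=174402061/1119744000
Step 8: max=21646436509/10497600000, min=651009376813/335923200000, spread=1667063659/13436928000

Answer: 3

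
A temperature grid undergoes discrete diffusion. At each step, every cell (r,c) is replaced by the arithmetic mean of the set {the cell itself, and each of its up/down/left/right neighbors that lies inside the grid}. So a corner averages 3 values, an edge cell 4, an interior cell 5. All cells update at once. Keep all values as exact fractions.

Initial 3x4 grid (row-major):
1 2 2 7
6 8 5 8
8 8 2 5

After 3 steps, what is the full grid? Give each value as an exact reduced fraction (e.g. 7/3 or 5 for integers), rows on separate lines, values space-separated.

Answer: 809/180 10651/2400 34213/7200 1099/216
76531/14400 15667/3000 7741/1500 77081/14400
13073/2160 20989/3600 277/50 781/144

Derivation:
After step 1:
  3 13/4 4 17/3
  23/4 29/5 5 25/4
  22/3 13/2 5 5
After step 2:
  4 321/80 215/48 191/36
  1313/240 263/50 521/100 263/48
  235/36 739/120 43/8 65/12
After step 3:
  809/180 10651/2400 34213/7200 1099/216
  76531/14400 15667/3000 7741/1500 77081/14400
  13073/2160 20989/3600 277/50 781/144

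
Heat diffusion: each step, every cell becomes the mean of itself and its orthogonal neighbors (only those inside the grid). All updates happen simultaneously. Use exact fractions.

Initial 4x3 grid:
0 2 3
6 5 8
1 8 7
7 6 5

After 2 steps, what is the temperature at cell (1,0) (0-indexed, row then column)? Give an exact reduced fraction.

Step 1: cell (1,0) = 3
Step 2: cell (1,0) = 509/120
Full grid after step 2:
  49/18 153/40 151/36
  509/120 449/100 1373/240
  557/120 151/25 483/80
  50/9 677/120 13/2

Answer: 509/120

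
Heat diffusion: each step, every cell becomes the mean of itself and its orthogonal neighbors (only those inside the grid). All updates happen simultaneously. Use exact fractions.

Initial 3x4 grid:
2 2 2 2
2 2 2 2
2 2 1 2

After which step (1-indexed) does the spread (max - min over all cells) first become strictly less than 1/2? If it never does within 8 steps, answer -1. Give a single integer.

Step 1: max=2, min=5/3, spread=1/3
  -> spread < 1/2 first at step 1
Step 2: max=2, min=209/120, spread=31/120
Step 3: max=2, min=1949/1080, spread=211/1080
Step 4: max=3553/1800, min=199103/108000, spread=14077/108000
Step 5: max=212317/108000, min=1803593/972000, spread=5363/48600
Step 6: max=117131/60000, min=54579191/29160000, spread=93859/1166400
Step 7: max=189063533/97200000, min=3288925519/1749600000, spread=4568723/69984000
Step 8: max=5650381111/2916000000, min=198171564371/104976000000, spread=8387449/167961600

Answer: 1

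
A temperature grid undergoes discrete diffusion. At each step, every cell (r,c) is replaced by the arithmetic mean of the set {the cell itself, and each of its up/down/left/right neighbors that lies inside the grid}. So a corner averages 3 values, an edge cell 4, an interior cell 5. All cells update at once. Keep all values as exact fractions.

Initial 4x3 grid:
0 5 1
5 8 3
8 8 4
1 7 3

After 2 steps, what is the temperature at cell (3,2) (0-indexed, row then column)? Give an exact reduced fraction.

Answer: 167/36

Derivation:
Step 1: cell (3,2) = 14/3
Step 2: cell (3,2) = 167/36
Full grid after step 2:
  145/36 469/120 7/2
  1193/240 511/100 173/40
  277/48 551/100 121/24
  187/36 87/16 167/36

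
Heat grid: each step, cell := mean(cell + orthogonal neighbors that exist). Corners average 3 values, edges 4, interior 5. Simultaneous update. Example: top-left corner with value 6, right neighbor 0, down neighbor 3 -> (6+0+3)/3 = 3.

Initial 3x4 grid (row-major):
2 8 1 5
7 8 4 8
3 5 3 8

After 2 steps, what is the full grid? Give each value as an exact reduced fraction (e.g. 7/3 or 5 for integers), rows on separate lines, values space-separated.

After step 1:
  17/3 19/4 9/2 14/3
  5 32/5 24/5 25/4
  5 19/4 5 19/3
After step 2:
  185/36 1279/240 1123/240 185/36
  331/60 257/50 539/100 441/80
  59/12 423/80 1253/240 211/36

Answer: 185/36 1279/240 1123/240 185/36
331/60 257/50 539/100 441/80
59/12 423/80 1253/240 211/36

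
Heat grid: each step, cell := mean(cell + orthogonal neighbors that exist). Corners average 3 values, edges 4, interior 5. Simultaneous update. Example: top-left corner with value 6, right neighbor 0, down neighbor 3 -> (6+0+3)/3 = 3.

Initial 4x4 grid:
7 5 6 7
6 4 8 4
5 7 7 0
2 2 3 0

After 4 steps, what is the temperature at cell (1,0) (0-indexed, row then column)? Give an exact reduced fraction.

Step 1: cell (1,0) = 11/2
Step 2: cell (1,0) = 45/8
Step 3: cell (1,0) = 6443/1200
Step 4: cell (1,0) = 192761/36000
Full grid after step 4:
  60863/10800 6428/1125 149753/27000 173189/32400
  192761/36000 159019/30000 461537/90000 516887/108000
  168721/36000 69071/15000 63247/15000 141221/36000
  569/135 142471/36000 14379/4000 1487/450

Answer: 192761/36000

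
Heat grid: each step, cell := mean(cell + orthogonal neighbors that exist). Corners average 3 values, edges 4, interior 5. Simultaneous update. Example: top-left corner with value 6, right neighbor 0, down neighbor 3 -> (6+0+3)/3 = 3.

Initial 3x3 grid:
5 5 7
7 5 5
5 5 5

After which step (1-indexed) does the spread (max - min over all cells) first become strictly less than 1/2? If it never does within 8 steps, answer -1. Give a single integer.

Answer: 2

Derivation:
Step 1: max=17/3, min=5, spread=2/3
Step 2: max=667/120, min=31/6, spread=47/120
  -> spread < 1/2 first at step 2
Step 3: max=3001/540, min=211/40, spread=61/216
Step 4: max=178637/32400, min=114833/21600, spread=511/2592
Step 5: max=10679089/1944000, min=6939851/1296000, spread=4309/31104
Step 6: max=638183633/116640000, min=139298099/25920000, spread=36295/373248
Step 7: max=38201043901/6998400000, min=25148849059/4665600000, spread=305773/4478976
Step 8: max=2287617511397/419904000000, min=1511661929473/279936000000, spread=2575951/53747712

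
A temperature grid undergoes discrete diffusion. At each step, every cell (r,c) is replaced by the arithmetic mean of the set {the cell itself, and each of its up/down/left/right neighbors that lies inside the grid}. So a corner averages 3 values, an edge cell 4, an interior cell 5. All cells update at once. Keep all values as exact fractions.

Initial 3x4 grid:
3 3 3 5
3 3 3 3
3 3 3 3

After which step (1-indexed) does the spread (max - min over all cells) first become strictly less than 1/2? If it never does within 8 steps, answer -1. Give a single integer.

Answer: 3

Derivation:
Step 1: max=11/3, min=3, spread=2/3
Step 2: max=32/9, min=3, spread=5/9
Step 3: max=365/108, min=3, spread=41/108
  -> spread < 1/2 first at step 3
Step 4: max=43097/12960, min=3, spread=4217/12960
Step 5: max=2541949/777600, min=10879/3600, spread=38417/155520
Step 6: max=151168211/46656000, min=218597/72000, spread=1903471/9331200
Step 7: max=8999069089/2799360000, min=6595759/2160000, spread=18038617/111974400
Step 8: max=537152982851/167961600000, min=596126759/194400000, spread=883978523/6718464000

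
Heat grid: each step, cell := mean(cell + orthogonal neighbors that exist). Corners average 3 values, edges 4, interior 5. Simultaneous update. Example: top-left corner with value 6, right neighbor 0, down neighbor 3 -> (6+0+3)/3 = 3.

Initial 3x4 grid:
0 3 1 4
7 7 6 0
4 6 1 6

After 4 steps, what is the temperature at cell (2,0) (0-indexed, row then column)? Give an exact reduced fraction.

Step 1: cell (2,0) = 17/3
Step 2: cell (2,0) = 44/9
Step 3: cell (2,0) = 10723/2160
Step 4: cell (2,0) = 148589/32400
Full grid after step 4:
  129139/32400 837731/216000 720751/216000 210223/64800
  640889/144000 243241/60000 18993/5000 78749/24000
  148589/32400 973981/216000 836501/216000 237023/64800

Answer: 148589/32400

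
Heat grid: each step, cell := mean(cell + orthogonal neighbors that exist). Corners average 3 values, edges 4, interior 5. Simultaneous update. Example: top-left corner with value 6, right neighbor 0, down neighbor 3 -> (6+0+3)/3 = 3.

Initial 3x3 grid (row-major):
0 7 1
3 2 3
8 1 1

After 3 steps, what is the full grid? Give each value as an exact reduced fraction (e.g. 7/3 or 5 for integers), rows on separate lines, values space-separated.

Answer: 6947/2160 6949/2400 6037/2160
45469/14400 8939/3000 36319/14400
2359/720 1267/450 5527/2160

Derivation:
After step 1:
  10/3 5/2 11/3
  13/4 16/5 7/4
  4 3 5/3
After step 2:
  109/36 127/40 95/36
  827/240 137/50 617/240
  41/12 89/30 77/36
After step 3:
  6947/2160 6949/2400 6037/2160
  45469/14400 8939/3000 36319/14400
  2359/720 1267/450 5527/2160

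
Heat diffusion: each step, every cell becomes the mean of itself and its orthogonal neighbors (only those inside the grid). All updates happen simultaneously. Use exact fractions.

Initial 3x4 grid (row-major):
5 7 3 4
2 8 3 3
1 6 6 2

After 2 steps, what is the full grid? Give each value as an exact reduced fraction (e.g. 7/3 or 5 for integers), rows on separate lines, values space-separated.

After step 1:
  14/3 23/4 17/4 10/3
  4 26/5 23/5 3
  3 21/4 17/4 11/3
After step 2:
  173/36 149/30 269/60 127/36
  253/60 124/25 213/50 73/20
  49/12 177/40 533/120 131/36

Answer: 173/36 149/30 269/60 127/36
253/60 124/25 213/50 73/20
49/12 177/40 533/120 131/36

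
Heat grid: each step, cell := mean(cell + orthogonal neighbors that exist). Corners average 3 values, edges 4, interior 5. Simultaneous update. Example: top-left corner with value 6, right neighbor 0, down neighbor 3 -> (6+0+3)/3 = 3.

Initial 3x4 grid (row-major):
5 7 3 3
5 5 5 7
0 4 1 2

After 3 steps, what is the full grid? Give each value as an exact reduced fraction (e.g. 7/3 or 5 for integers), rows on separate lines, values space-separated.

Answer: 10297/2160 8341/1800 4093/900 9287/2160
59123/14400 25537/6000 24187/6000 58133/14400
291/80 4169/1200 12997/3600 7787/2160

Derivation:
After step 1:
  17/3 5 9/2 13/3
  15/4 26/5 21/5 17/4
  3 5/2 3 10/3
After step 2:
  173/36 611/120 541/120 157/36
  1057/240 413/100 423/100 967/240
  37/12 137/40 391/120 127/36
After step 3:
  10297/2160 8341/1800 4093/900 9287/2160
  59123/14400 25537/6000 24187/6000 58133/14400
  291/80 4169/1200 12997/3600 7787/2160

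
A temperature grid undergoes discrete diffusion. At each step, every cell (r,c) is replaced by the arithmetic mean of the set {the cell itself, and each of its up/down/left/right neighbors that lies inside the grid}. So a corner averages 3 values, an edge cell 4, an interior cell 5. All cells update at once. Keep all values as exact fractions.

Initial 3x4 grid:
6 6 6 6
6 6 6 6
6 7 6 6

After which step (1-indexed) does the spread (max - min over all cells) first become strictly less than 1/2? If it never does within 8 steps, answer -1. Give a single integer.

Step 1: max=19/3, min=6, spread=1/3
  -> spread < 1/2 first at step 1
Step 2: max=751/120, min=6, spread=31/120
Step 3: max=6691/1080, min=6, spread=211/1080
Step 4: max=664897/108000, min=10847/1800, spread=14077/108000
Step 5: max=5972407/972000, min=651683/108000, spread=5363/48600
Step 6: max=178700809/29160000, min=362869/60000, spread=93859/1166400
Step 7: max=10707874481/1749600000, min=588536467/97200000, spread=4568723/69984000
Step 8: max=641636435629/104976000000, min=17677618889/2916000000, spread=8387449/167961600

Answer: 1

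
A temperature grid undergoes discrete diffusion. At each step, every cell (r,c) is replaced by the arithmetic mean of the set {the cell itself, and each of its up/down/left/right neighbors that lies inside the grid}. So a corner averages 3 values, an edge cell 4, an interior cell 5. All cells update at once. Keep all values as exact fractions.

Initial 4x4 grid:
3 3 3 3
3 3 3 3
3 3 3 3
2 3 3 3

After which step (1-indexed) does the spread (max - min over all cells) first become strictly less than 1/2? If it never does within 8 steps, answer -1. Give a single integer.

Answer: 1

Derivation:
Step 1: max=3, min=8/3, spread=1/3
  -> spread < 1/2 first at step 1
Step 2: max=3, min=49/18, spread=5/18
Step 3: max=3, min=607/216, spread=41/216
Step 4: max=3, min=18397/6480, spread=1043/6480
Step 5: max=3, min=557647/194400, spread=25553/194400
Step 6: max=53921/18000, min=16824541/5832000, spread=645863/5832000
Step 7: max=359029/120000, min=507238309/174960000, spread=16225973/174960000
Step 8: max=161299/54000, min=15268922017/5248800000, spread=409340783/5248800000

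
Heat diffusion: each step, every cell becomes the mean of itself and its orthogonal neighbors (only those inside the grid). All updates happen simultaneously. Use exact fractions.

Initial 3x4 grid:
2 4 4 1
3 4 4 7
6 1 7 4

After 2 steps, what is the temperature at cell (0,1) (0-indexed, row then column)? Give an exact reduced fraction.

Step 1: cell (0,1) = 7/2
Step 2: cell (0,1) = 259/80
Full grid after step 2:
  41/12 259/80 319/80 15/4
  797/240 403/100 393/100 24/5
  139/36 451/120 197/40 14/3

Answer: 259/80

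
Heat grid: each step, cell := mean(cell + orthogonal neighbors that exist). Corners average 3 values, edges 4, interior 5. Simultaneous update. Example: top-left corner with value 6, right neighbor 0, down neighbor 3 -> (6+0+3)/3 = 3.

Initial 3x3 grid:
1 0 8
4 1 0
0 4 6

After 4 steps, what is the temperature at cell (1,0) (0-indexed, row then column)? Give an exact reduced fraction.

Answer: 952561/432000

Derivation:
Step 1: cell (1,0) = 3/2
Step 2: cell (1,0) = 229/120
Step 3: cell (1,0) = 15413/7200
Step 4: cell (1,0) = 952561/432000
Full grid after step 4:
  35077/16200 1019311/432000 343091/129600
  952561/432000 449657/180000 785999/288000
  306491/129600 741499/288000 183683/64800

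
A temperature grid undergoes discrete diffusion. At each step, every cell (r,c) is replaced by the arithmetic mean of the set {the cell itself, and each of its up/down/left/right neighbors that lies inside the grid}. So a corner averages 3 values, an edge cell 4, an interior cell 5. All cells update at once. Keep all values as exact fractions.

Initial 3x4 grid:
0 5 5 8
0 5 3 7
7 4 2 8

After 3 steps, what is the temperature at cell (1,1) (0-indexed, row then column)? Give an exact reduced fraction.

Answer: 22769/6000

Derivation:
Step 1: cell (1,1) = 17/5
Step 2: cell (1,1) = 381/100
Step 3: cell (1,1) = 22769/6000
Full grid after step 3:
  833/270 6817/1800 17489/3600 6107/1080
  1493/450 22769/6000 28919/6000 39923/7200
  7639/2160 29143/7200 34003/7200 11509/2160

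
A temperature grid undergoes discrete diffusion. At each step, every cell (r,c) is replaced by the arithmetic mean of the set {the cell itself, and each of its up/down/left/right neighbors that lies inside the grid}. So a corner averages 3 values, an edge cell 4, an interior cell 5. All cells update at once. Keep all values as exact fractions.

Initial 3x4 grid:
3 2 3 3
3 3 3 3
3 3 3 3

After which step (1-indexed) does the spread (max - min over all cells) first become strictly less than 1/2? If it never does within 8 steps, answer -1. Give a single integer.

Answer: 1

Derivation:
Step 1: max=3, min=8/3, spread=1/3
  -> spread < 1/2 first at step 1
Step 2: max=3, min=329/120, spread=31/120
Step 3: max=3, min=3029/1080, spread=211/1080
Step 4: max=5353/1800, min=307103/108000, spread=14077/108000
Step 5: max=320317/108000, min=2775593/972000, spread=5363/48600
Step 6: max=177131/60000, min=83739191/29160000, spread=93859/1166400
Step 7: max=286263533/97200000, min=5038525519/1749600000, spread=4568723/69984000
Step 8: max=8566381111/2916000000, min=303147564371/104976000000, spread=8387449/167961600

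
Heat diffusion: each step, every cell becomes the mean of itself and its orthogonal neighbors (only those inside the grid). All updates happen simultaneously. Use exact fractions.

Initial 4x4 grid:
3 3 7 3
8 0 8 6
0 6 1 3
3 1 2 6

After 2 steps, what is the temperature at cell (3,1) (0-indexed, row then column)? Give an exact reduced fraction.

Step 1: cell (3,1) = 3
Step 2: cell (3,1) = 253/120
Full grid after step 2:
  32/9 109/24 547/120 187/36
  25/6 17/5 473/100 281/60
  149/60 357/100 33/10 25/6
  103/36 253/120 79/24 61/18

Answer: 253/120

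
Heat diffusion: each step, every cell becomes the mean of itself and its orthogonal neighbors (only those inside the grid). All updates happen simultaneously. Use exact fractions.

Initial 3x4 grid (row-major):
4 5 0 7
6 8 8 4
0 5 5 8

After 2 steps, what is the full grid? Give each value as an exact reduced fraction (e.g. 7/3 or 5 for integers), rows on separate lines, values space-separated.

Answer: 55/12 413/80 215/48 185/36
587/120 493/100 593/100 253/48
38/9 79/15 65/12 227/36

Derivation:
After step 1:
  5 17/4 5 11/3
  9/2 32/5 5 27/4
  11/3 9/2 13/2 17/3
After step 2:
  55/12 413/80 215/48 185/36
  587/120 493/100 593/100 253/48
  38/9 79/15 65/12 227/36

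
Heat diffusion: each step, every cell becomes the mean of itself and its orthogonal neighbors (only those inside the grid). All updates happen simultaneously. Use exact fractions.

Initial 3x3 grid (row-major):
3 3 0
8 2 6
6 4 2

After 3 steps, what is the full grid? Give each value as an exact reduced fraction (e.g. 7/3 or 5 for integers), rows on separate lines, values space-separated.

After step 1:
  14/3 2 3
  19/4 23/5 5/2
  6 7/2 4
After step 2:
  137/36 107/30 5/2
  1201/240 347/100 141/40
  19/4 181/40 10/3
After step 3:
  8911/2160 1501/450 1151/360
  61307/14400 24109/6000 7697/2400
  3427/720 9647/2400 683/180

Answer: 8911/2160 1501/450 1151/360
61307/14400 24109/6000 7697/2400
3427/720 9647/2400 683/180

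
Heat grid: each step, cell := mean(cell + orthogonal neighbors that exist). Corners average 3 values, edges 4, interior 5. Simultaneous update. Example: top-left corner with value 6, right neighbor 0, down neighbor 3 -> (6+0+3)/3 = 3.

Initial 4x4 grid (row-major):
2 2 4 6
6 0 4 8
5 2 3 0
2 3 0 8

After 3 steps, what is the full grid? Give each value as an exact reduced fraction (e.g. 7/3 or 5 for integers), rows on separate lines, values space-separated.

Answer: 413/135 11461/3600 4559/1200 3251/720
11041/3600 2269/750 7309/2000 3281/800
10801/3600 17699/6000 9041/3000 27217/7200
6461/2160 19277/7200 21877/7200 3419/1080

Derivation:
After step 1:
  10/3 2 4 6
  13/4 14/5 19/5 9/2
  15/4 13/5 9/5 19/4
  10/3 7/4 7/2 8/3
After step 2:
  103/36 91/30 79/20 29/6
  197/60 289/100 169/50 381/80
  97/30 127/50 329/100 823/240
  53/18 671/240 583/240 131/36
After step 3:
  413/135 11461/3600 4559/1200 3251/720
  11041/3600 2269/750 7309/2000 3281/800
  10801/3600 17699/6000 9041/3000 27217/7200
  6461/2160 19277/7200 21877/7200 3419/1080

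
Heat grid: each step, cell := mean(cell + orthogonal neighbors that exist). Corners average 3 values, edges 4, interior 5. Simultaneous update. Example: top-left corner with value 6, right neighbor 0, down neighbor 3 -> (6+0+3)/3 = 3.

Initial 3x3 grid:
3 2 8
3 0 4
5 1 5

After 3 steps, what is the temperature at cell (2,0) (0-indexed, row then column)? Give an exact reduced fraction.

Step 1: cell (2,0) = 3
Step 2: cell (2,0) = 17/6
Step 3: cell (2,0) = 197/72
Full grid after step 3:
  311/108 1885/576 775/216
  1631/576 181/60 225/64
  197/72 1735/576 88/27

Answer: 197/72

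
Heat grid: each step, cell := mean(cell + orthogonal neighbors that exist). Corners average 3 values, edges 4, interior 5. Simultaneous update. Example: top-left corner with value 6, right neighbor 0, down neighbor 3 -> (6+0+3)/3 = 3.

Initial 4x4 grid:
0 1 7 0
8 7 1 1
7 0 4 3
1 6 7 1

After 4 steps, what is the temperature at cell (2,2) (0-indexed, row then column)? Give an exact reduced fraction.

Answer: 63451/18000

Derivation:
Step 1: cell (2,2) = 3
Step 2: cell (2,2) = 371/100
Step 3: cell (2,2) = 9863/3000
Step 4: cell (2,2) = 63451/18000
Full grid after step 4:
  41947/10800 3433/1000 10396/3375 84707/32400
  15697/4000 113861/30000 277517/90000 308657/108000
  457871/108000 344153/90000 63451/18000 325637/108000
  134711/32400 220303/54000 192721/54000 109049/32400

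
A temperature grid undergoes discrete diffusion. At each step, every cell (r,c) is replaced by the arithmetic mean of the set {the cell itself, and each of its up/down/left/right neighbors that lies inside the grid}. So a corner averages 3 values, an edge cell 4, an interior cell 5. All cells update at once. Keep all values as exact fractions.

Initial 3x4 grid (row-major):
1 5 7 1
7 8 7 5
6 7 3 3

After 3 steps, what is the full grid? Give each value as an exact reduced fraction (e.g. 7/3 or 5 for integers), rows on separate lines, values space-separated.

After step 1:
  13/3 21/4 5 13/3
  11/2 34/5 6 4
  20/3 6 5 11/3
After step 2:
  181/36 1283/240 247/48 40/9
  233/40 591/100 134/25 9/2
  109/18 367/60 31/6 38/9
After step 3:
  11663/2160 38573/7200 36533/7200 2029/432
  13691/2400 11423/2000 10433/2000 2779/600
  6479/1080 5231/900 18779/3600 125/27

Answer: 11663/2160 38573/7200 36533/7200 2029/432
13691/2400 11423/2000 10433/2000 2779/600
6479/1080 5231/900 18779/3600 125/27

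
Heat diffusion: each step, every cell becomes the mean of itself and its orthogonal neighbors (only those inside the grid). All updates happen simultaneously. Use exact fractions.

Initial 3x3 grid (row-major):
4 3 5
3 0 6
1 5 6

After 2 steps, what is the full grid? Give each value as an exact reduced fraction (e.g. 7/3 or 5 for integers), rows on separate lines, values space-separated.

After step 1:
  10/3 3 14/3
  2 17/5 17/4
  3 3 17/3
After step 2:
  25/9 18/5 143/36
  44/15 313/100 1079/240
  8/3 113/30 155/36

Answer: 25/9 18/5 143/36
44/15 313/100 1079/240
8/3 113/30 155/36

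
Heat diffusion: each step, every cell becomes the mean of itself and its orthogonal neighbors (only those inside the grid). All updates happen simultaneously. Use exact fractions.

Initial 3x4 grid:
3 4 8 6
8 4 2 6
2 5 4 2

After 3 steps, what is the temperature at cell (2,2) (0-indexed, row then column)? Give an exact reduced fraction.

Answer: 809/200

Derivation:
Step 1: cell (2,2) = 13/4
Step 2: cell (2,2) = 79/20
Step 3: cell (2,2) = 809/200
Full grid after step 3:
  853/180 11543/2400 35449/7200 11083/2160
  7257/1600 1123/250 27457/6000 1022/225
  3167/720 5059/1200 809/200 377/90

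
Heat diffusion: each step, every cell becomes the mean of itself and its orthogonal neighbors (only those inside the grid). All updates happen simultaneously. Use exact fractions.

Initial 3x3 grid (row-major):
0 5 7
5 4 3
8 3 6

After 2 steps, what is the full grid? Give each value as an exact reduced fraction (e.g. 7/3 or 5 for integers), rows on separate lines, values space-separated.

Answer: 139/36 49/12 14/3
203/48 9/2 9/2
89/18 223/48 19/4

Derivation:
After step 1:
  10/3 4 5
  17/4 4 5
  16/3 21/4 4
After step 2:
  139/36 49/12 14/3
  203/48 9/2 9/2
  89/18 223/48 19/4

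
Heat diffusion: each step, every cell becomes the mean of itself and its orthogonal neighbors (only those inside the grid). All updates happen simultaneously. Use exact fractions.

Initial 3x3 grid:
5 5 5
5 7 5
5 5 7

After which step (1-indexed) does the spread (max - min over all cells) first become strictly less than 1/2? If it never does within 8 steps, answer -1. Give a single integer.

Step 1: max=6, min=5, spread=1
Step 2: max=53/9, min=209/40, spread=239/360
Step 3: max=20327/3600, min=947/180, spread=1387/3600
  -> spread < 1/2 first at step 3
Step 4: max=91441/16200, min=58069/10800, spread=347/1296
Step 5: max=5414477/972000, min=3487943/648000, spread=2921/15552
Step 6: max=324026269/58320000, min=210890221/38880000, spread=24611/186624
Step 7: max=19347687593/3499200000, min=12682490687/2332800000, spread=207329/2239488
Step 8: max=1158604475521/209952000000, min=763305926389/139968000000, spread=1746635/26873856

Answer: 3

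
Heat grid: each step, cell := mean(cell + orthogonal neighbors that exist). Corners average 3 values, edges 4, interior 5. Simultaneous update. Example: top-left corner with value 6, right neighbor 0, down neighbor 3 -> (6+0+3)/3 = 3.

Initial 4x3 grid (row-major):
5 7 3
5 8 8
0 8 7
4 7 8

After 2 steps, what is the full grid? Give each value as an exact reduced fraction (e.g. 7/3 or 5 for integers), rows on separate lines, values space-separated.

After step 1:
  17/3 23/4 6
  9/2 36/5 13/2
  17/4 6 31/4
  11/3 27/4 22/3
After step 2:
  191/36 1477/240 73/12
  1297/240 599/100 549/80
  221/48 639/100 331/48
  44/9 95/16 131/18

Answer: 191/36 1477/240 73/12
1297/240 599/100 549/80
221/48 639/100 331/48
44/9 95/16 131/18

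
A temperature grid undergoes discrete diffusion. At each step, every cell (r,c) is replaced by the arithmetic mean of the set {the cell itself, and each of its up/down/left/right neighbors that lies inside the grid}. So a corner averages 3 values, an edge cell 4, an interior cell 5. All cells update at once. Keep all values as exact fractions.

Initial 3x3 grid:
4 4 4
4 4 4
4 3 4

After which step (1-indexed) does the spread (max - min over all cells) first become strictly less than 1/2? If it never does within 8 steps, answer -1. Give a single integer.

Answer: 1

Derivation:
Step 1: max=4, min=11/3, spread=1/3
  -> spread < 1/2 first at step 1
Step 2: max=4, min=893/240, spread=67/240
Step 3: max=793/200, min=8203/2160, spread=1807/10800
Step 4: max=21239/5400, min=3298037/864000, spread=33401/288000
Step 5: max=2116609/540000, min=29874067/7776000, spread=3025513/38880000
Step 6: max=112444051/28800000, min=11976673133/3110400000, spread=53531/995328
Step 7: max=30312883949/7776000000, min=720463074151/186624000000, spread=450953/11943936
Step 8: max=3631471389481/933120000000, min=43280856439397/11197440000000, spread=3799043/143327232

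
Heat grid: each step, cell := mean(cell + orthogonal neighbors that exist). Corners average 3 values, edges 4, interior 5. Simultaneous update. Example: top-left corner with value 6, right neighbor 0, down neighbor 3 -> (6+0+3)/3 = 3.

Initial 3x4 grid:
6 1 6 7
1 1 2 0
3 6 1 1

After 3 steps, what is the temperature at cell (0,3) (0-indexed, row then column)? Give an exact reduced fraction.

Step 1: cell (0,3) = 13/3
Step 2: cell (0,3) = 65/18
Step 3: cell (0,3) = 85/27
Full grid after step 3:
  6337/2160 5473/1800 11521/3600 85/27
  13553/4800 2761/1000 5237/2000 2103/800
  377/135 18467/7200 16567/7200 899/432

Answer: 85/27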